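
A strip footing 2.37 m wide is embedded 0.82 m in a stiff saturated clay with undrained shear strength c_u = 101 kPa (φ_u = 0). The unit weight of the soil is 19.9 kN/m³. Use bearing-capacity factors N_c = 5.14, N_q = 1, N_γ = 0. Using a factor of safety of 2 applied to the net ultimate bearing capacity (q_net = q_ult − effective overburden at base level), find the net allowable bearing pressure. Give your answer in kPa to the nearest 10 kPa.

q_all(net) ≈ 260 kPa

Overburden at base level: q = 19.9 × 0.82 = 16.318 kPa.
Cohesion term c·N_c = 101 × 5.14 = 519.14 kPa; surcharge term q·N_q = 16.318 × 1 = 16.318 kPa.
q_ult = 519.14 + 16.318 = 535.46 kPa.
Net ultimate: q_net = 535.46 − 16.318 = 519.14 kPa.
q_all(net) = 519.14 / 2 = 259.57 kPa.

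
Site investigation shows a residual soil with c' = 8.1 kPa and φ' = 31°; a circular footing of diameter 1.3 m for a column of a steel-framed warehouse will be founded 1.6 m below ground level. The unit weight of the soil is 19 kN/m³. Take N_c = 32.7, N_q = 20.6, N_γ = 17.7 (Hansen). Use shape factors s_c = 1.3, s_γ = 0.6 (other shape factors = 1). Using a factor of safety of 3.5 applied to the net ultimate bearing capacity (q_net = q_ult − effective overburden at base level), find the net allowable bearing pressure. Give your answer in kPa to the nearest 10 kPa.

Overburden at base level: q = 19 × 1.6 = 30.4 kPa.
Cohesion term c·N_c·s_c = 8.1 × 32.7 × 1.3 = 344.33 kPa; surcharge term q·N_q = 30.4 × 20.6 = 626.24 kPa; self-weight term 0.5·γ·B·N_γ·s_γ = 0.5 × 19 × 1.3 × 17.7 × 0.6 = 131.16 kPa.
q_ult = 344.33 + 626.24 + 131.16 = 1101.7 kPa.
Net ultimate: q_net = 1101.7 − 30.4 = 1071.3 kPa.
q_all(net) = 1071.3 / 3.5 = 306.09 kPa.

q_all(net) ≈ 310 kPa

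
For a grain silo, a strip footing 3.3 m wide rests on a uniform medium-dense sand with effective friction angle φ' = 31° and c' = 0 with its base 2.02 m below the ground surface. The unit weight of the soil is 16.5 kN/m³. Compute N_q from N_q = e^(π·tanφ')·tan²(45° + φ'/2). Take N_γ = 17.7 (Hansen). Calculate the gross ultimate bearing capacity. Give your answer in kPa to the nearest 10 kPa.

q_ult ≈ 1170 kPa

tan31° = 0.6009, so N_q = e^(π×0.6009)·tan²(60.5°) = 6.604 × 3.124 = 20.63.
Overburden at base level: q = 16.5 × 2.02 = 33.33 kPa.
Surcharge term q·N_q = 33.33 × 20.631 = 687.62 kPa; self-weight term 0.5·γ·B·N_γ = 0.5 × 16.5 × 3.3 × 17.7 = 481.88 kPa.
q_ult = 687.62 + 481.88 = 1169.5 kPa.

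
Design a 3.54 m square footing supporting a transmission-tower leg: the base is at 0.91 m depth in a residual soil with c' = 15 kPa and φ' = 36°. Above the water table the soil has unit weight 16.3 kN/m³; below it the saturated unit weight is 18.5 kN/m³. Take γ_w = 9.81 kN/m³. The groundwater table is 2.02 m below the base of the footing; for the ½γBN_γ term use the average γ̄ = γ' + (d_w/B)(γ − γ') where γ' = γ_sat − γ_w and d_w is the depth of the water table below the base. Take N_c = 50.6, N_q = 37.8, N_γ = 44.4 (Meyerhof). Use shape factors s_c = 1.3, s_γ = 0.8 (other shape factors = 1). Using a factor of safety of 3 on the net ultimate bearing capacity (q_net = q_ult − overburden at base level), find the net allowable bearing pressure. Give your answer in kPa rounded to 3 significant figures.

Overburden at base level: q = 16.3 × 0.91 = 14.833 kPa.
The water table is 2.02 m below the base (< B = 3.54 m), so the ½γBN_γ term uses γ̄ = γ' + (d_w/B)(γ − γ') = 8.69 + (2.02/3.54)(16.3 − 8.69) = 13.032 kN/m³.
Cohesion term c·N_c·s_c = 15 × 50.6 × 1.3 = 986.7 kPa; surcharge term q·N_q = 14.833 × 37.8 = 560.69 kPa; self-weight term 0.5·γ·B·N_γ·s_γ = 0.5 × 13.032 × 3.54 × 44.4 × 0.8 = 819.35 kPa.
q_ult = 986.7 + 560.69 + 819.35 = 2366.7 kPa.
q_net = 2366.7 − 14.833 = 2351.9 kPa.
q_all(net) = 2351.9 / 3 = 783.97 kPa.

q_all(net) ≈ 784 kPa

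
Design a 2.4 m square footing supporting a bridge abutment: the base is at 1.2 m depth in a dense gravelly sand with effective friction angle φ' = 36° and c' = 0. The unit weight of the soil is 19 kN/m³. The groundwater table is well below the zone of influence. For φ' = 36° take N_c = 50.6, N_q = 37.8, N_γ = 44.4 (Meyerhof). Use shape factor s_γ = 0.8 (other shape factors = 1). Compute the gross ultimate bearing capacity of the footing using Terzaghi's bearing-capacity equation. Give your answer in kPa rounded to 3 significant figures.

q_ult ≈ 1670 kPa

Effective surcharge at the founding depth q = γ·D_f = 19 × 1.2 = 22.8 kPa.
q_ult = q·N_q + 0.5·γ·B·N_γ·s_γ
     = 22.8 × 37.8 + 0.5 × 19 × 2.4 × 44.4 × 0.8
     = 861.84 + 809.86 = 1671.7 kPa.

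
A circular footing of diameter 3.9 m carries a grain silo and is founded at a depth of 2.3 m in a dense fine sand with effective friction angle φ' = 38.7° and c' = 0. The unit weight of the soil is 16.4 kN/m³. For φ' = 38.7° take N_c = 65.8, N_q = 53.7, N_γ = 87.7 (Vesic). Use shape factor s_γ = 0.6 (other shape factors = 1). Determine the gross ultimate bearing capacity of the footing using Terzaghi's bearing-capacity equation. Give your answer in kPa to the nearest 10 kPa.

q_ult ≈ 3710 kPa

q = γ·D_f = 16.4 × 2.3 = 37.72 kPa.
q·N_q = 37.72 × 53.7 = 2025.6 kPa
0.5·γ·B·N_γ·s_γ = 0.5 × 16.4 × 3.9 × 87.7 × 0.6 = 1682.8 kPa
q_ult = 2025.6 + 1682.8 = 3708.4 kPa.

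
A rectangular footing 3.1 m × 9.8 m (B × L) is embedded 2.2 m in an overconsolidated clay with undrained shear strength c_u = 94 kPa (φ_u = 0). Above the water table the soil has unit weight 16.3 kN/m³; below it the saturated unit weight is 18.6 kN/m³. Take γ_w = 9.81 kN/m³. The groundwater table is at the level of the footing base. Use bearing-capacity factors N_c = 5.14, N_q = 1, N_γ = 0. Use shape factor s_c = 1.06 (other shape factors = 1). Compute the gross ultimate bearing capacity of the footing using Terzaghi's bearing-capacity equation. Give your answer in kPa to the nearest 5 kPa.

q_ult ≈ 550 kPa

Effective surcharge at the founding depth q = γ·D_f = 16.3 × 2.2 = 35.86 kPa.
q_ult = c·N_c·s_c + q·N_q
     = 94 × 5.14 × 1.06 + 35.86 × 1
     = 512.15 + 35.86 = 548.01 kPa.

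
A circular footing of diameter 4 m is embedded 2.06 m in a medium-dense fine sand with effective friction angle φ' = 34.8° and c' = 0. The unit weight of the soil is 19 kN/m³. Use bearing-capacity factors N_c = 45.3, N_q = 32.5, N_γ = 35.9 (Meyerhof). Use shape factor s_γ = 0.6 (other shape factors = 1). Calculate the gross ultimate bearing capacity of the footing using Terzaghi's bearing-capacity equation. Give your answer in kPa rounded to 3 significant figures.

q_ult ≈ 2090 kPa

Effective surcharge at the founding depth q = γ·D_f = 19 × 2.06 = 39.14 kPa.
q_ult = q·N_q + 0.5·γ·B·N_γ·s_γ
     = 39.14 × 32.5 + 0.5 × 19 × 4 × 35.9 × 0.6
     = 1272 + 818.52 = 2090.6 kPa.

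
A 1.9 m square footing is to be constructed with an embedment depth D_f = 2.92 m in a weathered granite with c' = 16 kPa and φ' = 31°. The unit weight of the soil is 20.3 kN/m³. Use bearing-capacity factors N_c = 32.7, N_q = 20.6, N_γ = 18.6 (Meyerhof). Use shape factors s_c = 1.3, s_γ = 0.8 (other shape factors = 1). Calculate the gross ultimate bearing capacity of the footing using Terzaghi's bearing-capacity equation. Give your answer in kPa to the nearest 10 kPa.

q_ult ≈ 2190 kPa

Overburden at base level: q = 20.3 × 2.92 = 59.276 kPa.
Cohesion term c·N_c·s_c = 16 × 32.7 × 1.3 = 680.16 kPa; surcharge term q·N_q = 59.276 × 20.6 = 1221.1 kPa; self-weight term 0.5·γ·B·N_γ·s_γ = 0.5 × 20.3 × 1.9 × 18.6 × 0.8 = 286.96 kPa.
q_ult = 680.16 + 1221.1 + 286.96 = 2188.2 kPa.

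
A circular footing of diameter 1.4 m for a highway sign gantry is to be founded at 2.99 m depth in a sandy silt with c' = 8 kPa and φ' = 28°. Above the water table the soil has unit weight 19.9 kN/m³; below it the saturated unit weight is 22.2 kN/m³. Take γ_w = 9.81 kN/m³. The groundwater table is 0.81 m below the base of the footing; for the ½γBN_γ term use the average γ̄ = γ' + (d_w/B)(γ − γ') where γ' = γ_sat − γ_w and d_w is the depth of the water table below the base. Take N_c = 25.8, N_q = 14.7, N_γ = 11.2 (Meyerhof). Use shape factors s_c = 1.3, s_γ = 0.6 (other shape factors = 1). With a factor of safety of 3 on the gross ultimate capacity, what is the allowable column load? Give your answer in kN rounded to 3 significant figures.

Effective surcharge at the founding depth q = γ·D_f = 19.9 × 2.99 = 59.501 kPa.
With d_w = 0.81 m < B, γ̄ = 12.39 + (0.81/1.4) × (19.9 − 12.39) = 16.735 kN/m³.
q_ult = c·N_c·s_c + q·N_q + 0.5·γ·B·N_γ·s_γ
     = 8 × 25.8 × 1.3 + 59.501 × 14.7 + 0.5 × 16.735 × 1.4 × 11.2 × 0.6
     = 268.32 + 874.66 + 78.722 = 1221.7 kPa.
Gross allowable pressure q_all = 1221.7 / 3 = 407.24 kPa.
Footing area = 1.5394 m², so allowable column load = 407.24 × 1.5394 = 626.9 kN.

P_all ≈ 627 kN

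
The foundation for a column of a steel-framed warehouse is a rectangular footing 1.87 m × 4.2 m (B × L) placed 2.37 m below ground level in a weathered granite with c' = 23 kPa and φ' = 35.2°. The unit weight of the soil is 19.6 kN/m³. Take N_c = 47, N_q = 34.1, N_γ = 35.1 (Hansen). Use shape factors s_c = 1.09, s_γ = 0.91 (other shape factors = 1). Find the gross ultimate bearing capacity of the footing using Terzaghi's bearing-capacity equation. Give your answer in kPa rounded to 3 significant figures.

q_ult ≈ 3350 kPa

Overburden at base level: q = 19.6 × 2.37 = 46.452 kPa.
Cohesion term c·N_c·s_c = 23 × 47 × 1.09 = 1178.3 kPa; surcharge term q·N_q = 46.452 × 34.1 = 1584 kPa; self-weight term 0.5·γ·B·N_γ·s_γ = 0.5 × 19.6 × 1.87 × 35.1 × 0.91 = 585.35 kPa.
q_ult = 1178.3 + 1584 + 585.35 = 3347.7 kPa.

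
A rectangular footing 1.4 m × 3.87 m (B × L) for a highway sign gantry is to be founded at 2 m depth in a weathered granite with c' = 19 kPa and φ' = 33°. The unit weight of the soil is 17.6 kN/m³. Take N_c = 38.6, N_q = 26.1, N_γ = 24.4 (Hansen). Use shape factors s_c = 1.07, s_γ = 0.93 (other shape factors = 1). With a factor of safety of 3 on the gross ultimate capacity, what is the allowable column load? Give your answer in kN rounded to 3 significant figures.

Effective surcharge at the founding depth q = γ·D_f = 17.6 × 2 = 35.2 kPa.
q_ult = c·N_c·s_c + q·N_q + 0.5·γ·B·N_γ·s_γ
     = 19 × 38.6 × 1.07 + 35.2 × 26.1 + 0.5 × 17.6 × 1.4 × 24.4 × 0.93
     = 784.74 + 918.72 + 279.57 = 1983 kPa.
Gross allowable pressure q_all = 1983 / 3 = 661.01 kPa.
Footing area = 5.418 m², so allowable column load = 661.01 × 5.418 = 3581.3 kN.

P_all ≈ 3580 kN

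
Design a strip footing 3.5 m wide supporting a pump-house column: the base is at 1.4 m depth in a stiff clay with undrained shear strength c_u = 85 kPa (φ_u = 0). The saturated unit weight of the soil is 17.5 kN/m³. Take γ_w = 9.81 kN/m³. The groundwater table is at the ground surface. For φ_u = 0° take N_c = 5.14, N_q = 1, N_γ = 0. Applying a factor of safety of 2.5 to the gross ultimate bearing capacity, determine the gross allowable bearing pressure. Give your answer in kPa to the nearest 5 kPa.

q_all ≈ 180 kPa

With the water table at the surface the whole profile is submerged: γ' = 17.5 − 9.81 = 7.69 kN/m³, so q = γ'·D_f = 10.766 kPa.
q_ult = c·N_c + q·N_q
     = 85 × 5.14 + 10.766 × 1
     = 436.9 + 10.766 = 447.67 kPa.
q_all = q_ult / FS = 447.67 / 2.5 = 179.07 kPa.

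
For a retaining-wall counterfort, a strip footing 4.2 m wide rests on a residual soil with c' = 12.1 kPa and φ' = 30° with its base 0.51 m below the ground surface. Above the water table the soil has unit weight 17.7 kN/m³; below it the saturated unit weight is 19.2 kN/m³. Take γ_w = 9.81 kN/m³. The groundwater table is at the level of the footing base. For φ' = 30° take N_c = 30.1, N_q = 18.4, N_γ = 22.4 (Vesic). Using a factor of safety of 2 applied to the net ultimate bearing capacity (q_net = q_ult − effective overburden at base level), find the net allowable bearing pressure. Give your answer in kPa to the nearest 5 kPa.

q_all(net) ≈ 480 kPa

Overburden at base level: q = 17.7 × 0.51 = 9.027 kPa.
Below the base the soil is submerged, so the ½γBN_γ term uses γ' = 19.2 − 9.81 = 9.39 kN/m³.
Cohesion term c·N_c = 12.1 × 30.1 = 364.21 kPa; surcharge term q·N_q = 9.027 × 18.4 = 166.1 kPa; self-weight term 0.5·γ·B·N_γ = 0.5 × 9.39 × 4.2 × 22.4 = 441.71 kPa.
q_ult = 364.21 + 166.1 + 441.71 = 972.01 kPa.
Net ultimate: q_net = 972.01 − 9.027 = 962.99 kPa.
q_all(net) = 962.99 / 2 = 481.49 kPa.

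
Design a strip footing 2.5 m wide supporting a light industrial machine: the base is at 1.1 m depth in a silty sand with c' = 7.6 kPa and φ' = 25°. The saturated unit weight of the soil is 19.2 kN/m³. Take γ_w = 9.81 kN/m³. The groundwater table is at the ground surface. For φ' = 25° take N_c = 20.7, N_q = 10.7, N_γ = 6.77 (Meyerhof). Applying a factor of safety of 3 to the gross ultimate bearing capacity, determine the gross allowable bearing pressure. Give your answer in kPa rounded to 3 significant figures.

With the water table at the surface the whole profile is submerged: γ' = 19.2 − 9.81 = 9.39 kN/m³, so q = γ'·D_f = 10.329 kPa; the same γ' applies in the ½γBN_γ term.
q_ult = c·N_c + q·N_q + 0.5·γ·B·N_γ
     = 7.6 × 20.7 + 10.329 × 10.7 + 0.5 × 9.39 × 2.5 × 6.77
     = 157.32 + 110.52 + 79.463 = 347.3 kPa.
q_all = q_ult / FS = 347.3 / 3 = 115.77 kPa.

q_all ≈ 116 kPa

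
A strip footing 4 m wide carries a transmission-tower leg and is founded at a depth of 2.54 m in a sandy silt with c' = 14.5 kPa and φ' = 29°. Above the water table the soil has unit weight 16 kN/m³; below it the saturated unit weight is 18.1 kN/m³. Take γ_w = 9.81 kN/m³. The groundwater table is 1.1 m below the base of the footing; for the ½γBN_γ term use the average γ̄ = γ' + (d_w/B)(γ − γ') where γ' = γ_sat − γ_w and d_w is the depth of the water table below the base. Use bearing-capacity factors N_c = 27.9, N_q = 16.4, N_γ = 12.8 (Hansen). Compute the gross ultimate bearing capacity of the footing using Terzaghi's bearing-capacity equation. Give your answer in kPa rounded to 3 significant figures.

q_ult ≈ 1340 kPa

q = γ·D_f = 16 × 2.54 = 40.64 kPa.
γ' = 8.29 kN/m³; averaging over the depth B below the base, γ̄ = γ' + (d_w/B)(γ − γ') = 10.41 kN/m³.
c·N_c = 14.5 × 27.9 = 404.55 kPa
q·N_q = 40.64 × 16.4 = 666.5 kPa
0.5·γ·B·N_γ = 0.5 × 10.41 × 4 × 12.8 = 266.5 kPa
q_ult = 404.55 + 666.5 + 266.5 = 1337.5 kPa.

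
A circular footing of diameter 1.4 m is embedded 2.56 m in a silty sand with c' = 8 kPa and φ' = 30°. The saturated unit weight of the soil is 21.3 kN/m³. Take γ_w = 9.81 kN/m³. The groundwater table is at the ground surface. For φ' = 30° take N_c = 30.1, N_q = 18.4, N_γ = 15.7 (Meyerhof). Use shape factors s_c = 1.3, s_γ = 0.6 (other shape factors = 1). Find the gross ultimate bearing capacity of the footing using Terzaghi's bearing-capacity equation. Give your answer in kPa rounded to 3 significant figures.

γ' = 21.3 − 9.81 = 11.49 kN/m³ (submerged throughout). q = 11.49 × 2.56 = 29.414 kPa; the same γ' applies in the ½γBN_γ term.
c·N_c·s_c = 8 × 30.1 × 1.3 = 313.04 kPa
q·N_q = 29.414 × 18.4 = 541.22 kPa
0.5·γ·B·N_γ·s_γ = 0.5 × 11.49 × 1.4 × 15.7 × 0.6 = 75.765 kPa
q_ult = 313.04 + 541.22 + 75.765 = 930.03 kPa.

q_ult ≈ 930 kPa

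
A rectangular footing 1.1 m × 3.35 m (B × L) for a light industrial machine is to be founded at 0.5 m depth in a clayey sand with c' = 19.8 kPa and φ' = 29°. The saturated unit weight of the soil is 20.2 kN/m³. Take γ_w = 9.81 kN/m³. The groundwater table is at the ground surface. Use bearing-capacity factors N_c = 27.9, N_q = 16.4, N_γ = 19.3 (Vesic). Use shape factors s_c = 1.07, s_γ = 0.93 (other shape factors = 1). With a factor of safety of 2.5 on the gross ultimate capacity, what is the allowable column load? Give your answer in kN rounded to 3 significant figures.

γ' = 20.2 − 9.81 = 10.39 kN/m³ (submerged throughout). q = 10.39 × 0.5 = 5.195 kPa; the same γ' applies in the ½γBN_γ term.
c·N_c·s_c = 19.8 × 27.9 × 1.07 = 591.09 kPa
q·N_q = 5.195 × 16.4 = 85.198 kPa
0.5·γ·B·N_γ·s_γ = 0.5 × 10.39 × 1.1 × 19.3 × 0.93 = 102.57 kPa
q_ult = 591.09 + 85.198 + 102.57 = 778.86 kPa.
Gross allowable pressure q_all = 778.86 / 2.5 = 311.54 kPa.
Footing area = 3.685 m², so allowable column load = 311.54 × 3.685 = 1148 kN.

P_all ≈ 1150 kN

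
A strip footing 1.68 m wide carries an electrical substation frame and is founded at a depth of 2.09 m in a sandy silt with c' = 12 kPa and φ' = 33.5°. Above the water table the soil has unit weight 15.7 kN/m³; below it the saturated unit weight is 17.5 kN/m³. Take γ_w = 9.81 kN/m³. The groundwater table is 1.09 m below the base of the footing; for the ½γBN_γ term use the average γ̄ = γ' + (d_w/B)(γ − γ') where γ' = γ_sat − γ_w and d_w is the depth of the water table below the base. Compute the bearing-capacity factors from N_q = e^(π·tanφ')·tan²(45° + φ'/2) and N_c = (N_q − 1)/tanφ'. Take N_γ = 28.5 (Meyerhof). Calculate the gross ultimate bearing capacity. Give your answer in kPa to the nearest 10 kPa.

tan33.5° = 0.6619, so N_q = e^(π×0.6619)·tan²(61.75°) = 7.999 × 3.464 = 27.71.
N_c = (27.71 − 1)/tan33.5° = 40.35.
Effective surcharge at the founding depth q = γ·D_f = 15.7 × 2.09 = 32.813 kPa.
With d_w = 1.09 m < B, γ̄ = 7.69 + (1.09/1.68) × (15.7 − 7.69) = 12.887 kN/m³.
q_ult = c·N_c + q·N_q + 0.5·γ·B·N_γ
     = 12 × 40.351 + 32.813 × 27.707 + 0.5 × 12.887 × 1.68 × 28.5
     = 484.21 + 909.16 + 308.51 = 1701.9 kPa.

q_ult ≈ 1700 kPa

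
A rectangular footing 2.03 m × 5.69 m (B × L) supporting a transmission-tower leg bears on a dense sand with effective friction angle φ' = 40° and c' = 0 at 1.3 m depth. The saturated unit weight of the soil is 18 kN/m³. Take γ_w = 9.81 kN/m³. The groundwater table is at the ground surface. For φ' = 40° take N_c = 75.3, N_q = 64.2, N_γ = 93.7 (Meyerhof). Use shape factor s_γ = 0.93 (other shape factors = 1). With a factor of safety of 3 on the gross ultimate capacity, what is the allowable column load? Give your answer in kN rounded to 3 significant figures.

With the water table at the surface the whole profile is submerged: γ' = 18 − 9.81 = 8.19 kN/m³, so q = γ'·D_f = 10.647 kPa; the same γ' applies in the ½γBN_γ term.
q_ult = q·N_q + 0.5·γ·B·N_γ·s_γ
     = 10.647 × 64.2 + 0.5 × 8.19 × 2.03 × 93.7 × 0.93
     = 683.54 + 724.39 = 1407.9 kPa.
Gross allowable pressure q_all = 1407.9 / 3 = 469.31 kPa.
Footing area = 11.5507 m², so allowable column load = 469.31 × 11.5507 = 5420.8 kN.

P_all ≈ 5420 kN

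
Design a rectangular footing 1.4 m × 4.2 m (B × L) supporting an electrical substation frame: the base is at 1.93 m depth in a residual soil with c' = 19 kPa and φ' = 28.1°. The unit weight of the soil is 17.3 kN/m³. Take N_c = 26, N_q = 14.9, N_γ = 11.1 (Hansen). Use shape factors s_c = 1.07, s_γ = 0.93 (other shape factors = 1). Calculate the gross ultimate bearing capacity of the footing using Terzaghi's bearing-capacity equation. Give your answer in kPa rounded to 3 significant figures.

q_ult ≈ 1150 kPa

Effective surcharge at the founding depth q = γ·D_f = 17.3 × 1.93 = 33.389 kPa.
q_ult = c·N_c·s_c + q·N_q + 0.5·γ·B·N_γ·s_γ
     = 19 × 26 × 1.07 + 33.389 × 14.9 + 0.5 × 17.3 × 1.4 × 11.1 × 0.93
     = 528.58 + 497.5 + 125.01 = 1151.1 kPa.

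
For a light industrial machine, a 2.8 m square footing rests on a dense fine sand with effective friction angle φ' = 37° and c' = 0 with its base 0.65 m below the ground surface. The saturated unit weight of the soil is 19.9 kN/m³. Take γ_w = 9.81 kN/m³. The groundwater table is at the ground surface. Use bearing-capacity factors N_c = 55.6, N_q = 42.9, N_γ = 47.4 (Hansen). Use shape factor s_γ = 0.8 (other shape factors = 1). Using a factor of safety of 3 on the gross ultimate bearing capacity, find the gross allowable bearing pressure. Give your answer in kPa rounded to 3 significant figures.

γ' = 19.9 − 9.81 = 10.09 kN/m³ (submerged throughout). q = 10.09 × 0.65 = 6.5585 kPa; the same γ' applies in the ½γBN_γ term.
q·N_q = 6.5585 × 42.9 = 281.36 kPa
0.5·γ·B·N_γ·s_γ = 0.5 × 10.09 × 2.8 × 47.4 × 0.8 = 535.66 kPa
q_ult = 281.36 + 535.66 = 817.02 kPa.
q_all = 817.02 / 3 = 272.34 kPa.

q_all ≈ 272 kPa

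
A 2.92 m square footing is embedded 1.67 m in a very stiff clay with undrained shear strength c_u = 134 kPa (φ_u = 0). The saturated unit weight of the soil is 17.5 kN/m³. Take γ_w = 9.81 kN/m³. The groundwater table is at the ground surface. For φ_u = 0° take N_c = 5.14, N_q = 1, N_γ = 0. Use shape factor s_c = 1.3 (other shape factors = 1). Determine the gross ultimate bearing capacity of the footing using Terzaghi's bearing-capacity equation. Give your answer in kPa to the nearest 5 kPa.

q_ult ≈ 910 kPa

With the water table at the surface the whole profile is submerged: γ' = 17.5 − 9.81 = 7.69 kN/m³, so q = γ'·D_f = 12.842 kPa.
q_ult = c·N_c·s_c + q·N_q
     = 134 × 5.14 × 1.3 + 12.842 × 1
     = 895.39 + 12.842 = 908.23 kPa.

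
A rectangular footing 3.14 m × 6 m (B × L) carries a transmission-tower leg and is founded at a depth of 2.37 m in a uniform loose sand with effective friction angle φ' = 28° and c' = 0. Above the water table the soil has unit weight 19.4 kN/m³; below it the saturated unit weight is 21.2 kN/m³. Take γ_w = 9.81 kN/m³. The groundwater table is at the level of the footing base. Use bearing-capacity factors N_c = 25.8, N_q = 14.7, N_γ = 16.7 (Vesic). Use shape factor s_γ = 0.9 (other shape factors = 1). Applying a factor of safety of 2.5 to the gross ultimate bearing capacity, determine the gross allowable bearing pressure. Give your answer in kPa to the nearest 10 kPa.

q_all ≈ 380 kPa

Overburden at base level: q = 19.4 × 2.37 = 45.978 kPa.
Below the base the soil is submerged, so the ½γBN_γ term uses γ' = 21.2 − 9.81 = 11.39 kN/m³.
Surcharge term q·N_q = 45.978 × 14.7 = 675.88 kPa; self-weight term 0.5·γ·B·N_γ·s_γ = 0.5 × 11.39 × 3.14 × 16.7 × 0.9 = 268.77 kPa.
q_ult = 675.88 + 268.77 = 944.65 kPa.
q_all = q_ult / FS = 944.65 / 2.5 = 377.86 kPa.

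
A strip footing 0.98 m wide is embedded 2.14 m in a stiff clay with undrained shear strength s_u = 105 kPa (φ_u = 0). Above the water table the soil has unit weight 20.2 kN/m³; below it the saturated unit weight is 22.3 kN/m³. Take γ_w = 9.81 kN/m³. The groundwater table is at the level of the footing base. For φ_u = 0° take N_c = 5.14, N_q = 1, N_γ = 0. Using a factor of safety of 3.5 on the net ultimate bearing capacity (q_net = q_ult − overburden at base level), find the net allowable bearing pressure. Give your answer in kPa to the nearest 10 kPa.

Overburden at base level: q = 20.2 × 2.14 = 43.228 kPa.
Cohesion term c·N_c = 105 × 5.14 = 539.7 kPa; surcharge term q·N_q = 43.228 × 1 = 43.228 kPa.
q_ult = 539.7 + 43.228 = 582.93 kPa.
q_net = 582.93 − 43.228 = 539.7 kPa.
q_all(net) = 539.7 / 3.5 = 154.2 kPa.

q_all(net) ≈ 150 kPa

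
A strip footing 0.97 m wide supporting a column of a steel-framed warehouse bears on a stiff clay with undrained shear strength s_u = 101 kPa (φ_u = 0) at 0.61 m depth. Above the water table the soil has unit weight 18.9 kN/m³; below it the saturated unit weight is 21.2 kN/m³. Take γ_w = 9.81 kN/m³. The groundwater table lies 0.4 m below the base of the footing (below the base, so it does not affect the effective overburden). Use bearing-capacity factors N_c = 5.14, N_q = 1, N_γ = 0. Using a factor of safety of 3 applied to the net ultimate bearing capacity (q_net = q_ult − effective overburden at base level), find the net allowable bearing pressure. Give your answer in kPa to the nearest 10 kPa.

q_all(net) ≈ 170 kPa

Effective surcharge at the founding depth q = γ·D_f = 18.9 × 0.61 = 11.529 kPa.
q_ult = c·N_c + q·N_q
     = 101 × 5.14 + 11.529 × 1
     = 519.14 + 11.529 = 530.67 kPa.
Net ultimate: q_net = 530.67 − 11.529 = 519.14 kPa.
q_all(net) = 519.14 / 3 = 173.05 kPa.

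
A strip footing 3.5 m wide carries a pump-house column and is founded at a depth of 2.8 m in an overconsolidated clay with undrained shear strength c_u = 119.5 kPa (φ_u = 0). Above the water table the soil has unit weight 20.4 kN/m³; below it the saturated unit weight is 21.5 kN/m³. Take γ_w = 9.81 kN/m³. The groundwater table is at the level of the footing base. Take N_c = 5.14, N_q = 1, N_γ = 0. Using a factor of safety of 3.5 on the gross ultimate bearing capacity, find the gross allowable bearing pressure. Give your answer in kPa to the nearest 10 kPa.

q = γ·D_f = 20.4 × 2.8 = 57.12 kPa.
c·N_c = 119.5 × 5.14 = 614.23 kPa
q·N_q = 57.12 × 1 = 57.12 kPa
q_ult = 614.23 + 57.12 = 671.35 kPa.
q_all = 671.35 / 3.5 = 191.81 kPa.

q_all ≈ 190 kPa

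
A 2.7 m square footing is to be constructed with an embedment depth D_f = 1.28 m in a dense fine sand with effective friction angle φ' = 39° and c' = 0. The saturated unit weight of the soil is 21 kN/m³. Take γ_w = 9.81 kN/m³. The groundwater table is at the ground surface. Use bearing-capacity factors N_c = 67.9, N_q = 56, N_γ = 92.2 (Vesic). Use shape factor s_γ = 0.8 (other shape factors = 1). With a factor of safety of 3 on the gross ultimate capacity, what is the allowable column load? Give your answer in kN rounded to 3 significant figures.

With the water table at the surface the whole profile is submerged: γ' = 21 − 9.81 = 11.19 kN/m³, so q = γ'·D_f = 14.323 kPa; the same γ' applies in the ½γBN_γ term.
q_ult = q·N_q + 0.5·γ·B·N_γ·s_γ
     = 14.323 × 56 + 0.5 × 11.19 × 2.7 × 92.2 × 0.8
     = 802.1 + 1114.3 = 1916.4 kPa.
Gross allowable pressure q_all = 1916.4 / 3 = 638.78 kPa.
Footing area = 7.29 m², so allowable column load = 638.78 × 7.29 = 4656.7 kN.

P_all ≈ 4660 kN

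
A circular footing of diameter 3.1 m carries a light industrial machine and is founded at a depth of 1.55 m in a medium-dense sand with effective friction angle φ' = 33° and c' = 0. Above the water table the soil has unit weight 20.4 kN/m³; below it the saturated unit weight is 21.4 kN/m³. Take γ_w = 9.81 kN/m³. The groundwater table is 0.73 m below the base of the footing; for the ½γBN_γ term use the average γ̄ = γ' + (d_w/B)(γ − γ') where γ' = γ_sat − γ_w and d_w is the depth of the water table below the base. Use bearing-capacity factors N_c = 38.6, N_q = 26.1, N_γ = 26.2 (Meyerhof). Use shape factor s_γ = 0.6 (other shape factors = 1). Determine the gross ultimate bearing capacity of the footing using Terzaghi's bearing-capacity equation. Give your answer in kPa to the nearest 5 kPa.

q_ult ≈ 1160 kPa

Effective surcharge at the founding depth q = γ·D_f = 20.4 × 1.55 = 31.62 kPa.
With d_w = 0.73 m < B, γ̄ = 11.59 + (0.73/3.1) × (20.4 − 11.59) = 13.665 kN/m³.
q_ult = q·N_q + 0.5·γ·B·N_γ·s_γ
     = 31.62 × 26.1 + 0.5 × 13.665 × 3.1 × 26.2 × 0.6
     = 825.28 + 332.95 = 1158.2 kPa.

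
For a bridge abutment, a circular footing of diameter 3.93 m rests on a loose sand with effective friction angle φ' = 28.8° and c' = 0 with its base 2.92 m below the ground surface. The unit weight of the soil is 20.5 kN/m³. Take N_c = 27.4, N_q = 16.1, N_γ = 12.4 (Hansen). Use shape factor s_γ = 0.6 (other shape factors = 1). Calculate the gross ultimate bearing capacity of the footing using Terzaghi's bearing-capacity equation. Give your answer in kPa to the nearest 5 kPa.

q_ult ≈ 1265 kPa

q = γ·D_f = 20.5 × 2.92 = 59.86 kPa.
q·N_q = 59.86 × 16.1 = 963.75 kPa
0.5·γ·B·N_γ·s_γ = 0.5 × 20.5 × 3.93 × 12.4 × 0.6 = 299.7 kPa
q_ult = 963.75 + 299.7 = 1263.4 kPa.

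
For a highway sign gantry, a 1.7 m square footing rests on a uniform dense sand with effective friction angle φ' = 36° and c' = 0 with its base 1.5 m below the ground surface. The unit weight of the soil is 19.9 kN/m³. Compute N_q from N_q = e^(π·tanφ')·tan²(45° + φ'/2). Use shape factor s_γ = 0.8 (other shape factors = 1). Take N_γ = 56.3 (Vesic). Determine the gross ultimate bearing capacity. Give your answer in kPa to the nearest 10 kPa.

tan36° = 0.7265, so N_q = e^(π×0.7265)·tan²(63°) = 9.801 × 3.852 = 37.75.
Effective surcharge at the founding depth q = γ·D_f = 19.9 × 1.5 = 29.85 kPa.
q_ult = q·N_q + 0.5·γ·B·N_γ·s_γ
     = 29.85 × 37.752 + 0.5 × 19.9 × 1.7 × 56.3 × 0.8
     = 1126.9 + 761.85 = 1888.8 kPa.

q_ult ≈ 1890 kPa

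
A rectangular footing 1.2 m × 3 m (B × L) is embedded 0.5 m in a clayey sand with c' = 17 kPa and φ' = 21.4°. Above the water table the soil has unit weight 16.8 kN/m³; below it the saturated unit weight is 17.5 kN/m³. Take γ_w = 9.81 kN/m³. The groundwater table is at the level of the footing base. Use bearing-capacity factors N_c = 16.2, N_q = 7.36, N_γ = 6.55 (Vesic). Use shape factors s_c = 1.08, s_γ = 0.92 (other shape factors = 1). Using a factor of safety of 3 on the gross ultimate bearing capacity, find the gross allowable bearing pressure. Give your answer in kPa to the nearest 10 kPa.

q_all ≈ 130 kPa

Overburden at base level: q = 16.8 × 0.5 = 8.4 kPa.
Below the base the soil is submerged, so the ½γBN_γ term uses γ' = 17.5 − 9.81 = 7.69 kN/m³.
Cohesion term c·N_c·s_c = 17 × 16.2 × 1.08 = 297.43 kPa; surcharge term q·N_q = 8.4 × 7.36 = 61.824 kPa; self-weight term 0.5·γ·B·N_γ·s_γ = 0.5 × 7.69 × 1.2 × 6.55 × 0.92 = 27.804 kPa.
q_ult = 297.43 + 61.824 + 27.804 = 387.06 kPa.
q_all = 387.06 / 3 = 129.02 kPa.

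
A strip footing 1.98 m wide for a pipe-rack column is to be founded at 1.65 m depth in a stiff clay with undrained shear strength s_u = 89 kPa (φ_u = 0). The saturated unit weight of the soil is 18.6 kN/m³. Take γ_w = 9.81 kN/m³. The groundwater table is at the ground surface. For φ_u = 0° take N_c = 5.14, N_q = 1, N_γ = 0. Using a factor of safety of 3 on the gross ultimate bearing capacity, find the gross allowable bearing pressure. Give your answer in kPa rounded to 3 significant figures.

q_all ≈ 157 kPa

Water table at ground surface, so effective unit weight γ' = 18.6 − 9.81 = 8.79 kN/m³ is used throughout; overburden q = 8.79 × 1.65 = 14.504 kPa.
Cohesion term c·N_c = 89 × 5.14 = 457.46 kPa; surcharge term q·N_q = 14.504 × 1 = 14.504 kPa.
q_ult = 457.46 + 14.504 = 471.96 kPa.
q_all = 471.96 / 3 = 157.32 kPa.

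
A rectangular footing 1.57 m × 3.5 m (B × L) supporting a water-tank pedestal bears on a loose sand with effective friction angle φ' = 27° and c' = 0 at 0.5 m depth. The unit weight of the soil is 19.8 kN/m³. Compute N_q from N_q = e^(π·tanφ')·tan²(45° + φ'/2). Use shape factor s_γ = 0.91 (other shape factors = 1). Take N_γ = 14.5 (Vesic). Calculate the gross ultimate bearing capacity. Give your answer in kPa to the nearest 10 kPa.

tan27° = 0.5095, so N_q = e^(π×0.5095)·tan²(58.5°) = 4.957 × 2.663 = 13.2.
q = γ·D_f = 19.8 × 0.5 = 9.9 kPa.
q·N_q = 9.9 × 13.199 = 130.67 kPa
0.5·γ·B·N_γ·s_γ = 0.5 × 19.8 × 1.57 × 14.5 × 0.91 = 205.09 kPa
q_ult = 130.67 + 205.09 = 335.76 kPa.

q_ult ≈ 340 kPa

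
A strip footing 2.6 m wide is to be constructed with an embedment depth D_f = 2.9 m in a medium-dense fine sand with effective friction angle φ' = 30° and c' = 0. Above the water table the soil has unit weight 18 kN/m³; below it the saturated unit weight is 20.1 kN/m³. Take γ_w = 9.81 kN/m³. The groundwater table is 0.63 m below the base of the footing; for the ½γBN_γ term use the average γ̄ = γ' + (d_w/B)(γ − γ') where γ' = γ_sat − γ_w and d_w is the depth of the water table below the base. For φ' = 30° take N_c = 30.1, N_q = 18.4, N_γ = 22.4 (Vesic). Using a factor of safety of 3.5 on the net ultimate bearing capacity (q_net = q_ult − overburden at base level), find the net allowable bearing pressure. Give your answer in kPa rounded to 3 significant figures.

q_all(net) ≈ 361 kPa

Overburden at base level: q = 18 × 2.9 = 52.2 kPa.
The water table is 0.63 m below the base (< B = 2.6 m), so the ½γBN_γ term uses γ̄ = γ' + (d_w/B)(γ − γ') = 10.29 + (0.63/2.6)(18 − 10.29) = 12.158 kN/m³.
Surcharge term q·N_q = 52.2 × 18.4 = 960.48 kPa; self-weight term 0.5·γ·B·N_γ = 0.5 × 12.158 × 2.6 × 22.4 = 354.05 kPa.
q_ult = 960.48 + 354.05 = 1314.5 kPa.
q_net = 1314.5 − 52.2 = 1262.3 kPa.
q_all(net) = 1262.3 / 3.5 = 360.66 kPa.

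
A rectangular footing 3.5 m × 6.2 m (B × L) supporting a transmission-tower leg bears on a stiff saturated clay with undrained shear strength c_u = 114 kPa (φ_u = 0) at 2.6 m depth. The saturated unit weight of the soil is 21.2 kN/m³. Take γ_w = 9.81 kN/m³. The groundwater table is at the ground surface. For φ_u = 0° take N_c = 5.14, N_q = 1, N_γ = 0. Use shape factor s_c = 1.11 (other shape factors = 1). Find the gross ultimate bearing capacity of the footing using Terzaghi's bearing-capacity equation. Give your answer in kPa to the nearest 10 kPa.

With the water table at the surface the whole profile is submerged: γ' = 21.2 − 9.81 = 11.39 kN/m³, so q = γ'·D_f = 29.614 kPa.
q_ult = c·N_c·s_c + q·N_q
     = 114 × 5.14 × 1.11 + 29.614 × 1
     = 650.42 + 29.614 = 680.03 kPa.

q_ult ≈ 680 kPa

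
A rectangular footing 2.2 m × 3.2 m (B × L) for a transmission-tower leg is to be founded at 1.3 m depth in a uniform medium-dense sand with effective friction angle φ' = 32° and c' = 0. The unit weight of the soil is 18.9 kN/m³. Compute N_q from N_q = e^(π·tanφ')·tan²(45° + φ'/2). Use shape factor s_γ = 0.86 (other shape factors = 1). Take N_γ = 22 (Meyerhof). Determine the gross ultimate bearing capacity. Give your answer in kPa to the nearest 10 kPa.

q_ult ≈ 960 kPa

tan32° = 0.6249, so N_q = e^(π×0.6249)·tan²(61°) = 7.121 × 3.255 = 23.18.
Overburden at base level: q = 18.9 × 1.3 = 24.57 kPa.
Surcharge term q·N_q = 24.57 × 23.177 = 569.45 kPa; self-weight term 0.5·γ·B·N_γ·s_γ = 0.5 × 18.9 × 2.2 × 22 × 0.86 = 393.35 kPa.
q_ult = 569.45 + 393.35 = 962.8 kPa.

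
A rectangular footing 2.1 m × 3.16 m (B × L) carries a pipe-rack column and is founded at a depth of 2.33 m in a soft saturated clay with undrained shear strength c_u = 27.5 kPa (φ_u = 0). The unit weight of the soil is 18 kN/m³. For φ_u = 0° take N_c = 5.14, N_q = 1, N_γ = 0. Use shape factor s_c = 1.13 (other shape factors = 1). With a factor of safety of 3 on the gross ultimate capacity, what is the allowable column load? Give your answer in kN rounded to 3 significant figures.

P_all ≈ 446 kN

Effective surcharge at the founding depth q = γ·D_f = 18 × 2.33 = 41.94 kPa.
q_ult = c·N_c·s_c + q·N_q
     = 27.5 × 5.14 × 1.13 + 41.94 × 1
     = 159.73 + 41.94 = 201.67 kPa.
Gross allowable pressure q_all = 201.67 / 3 = 67.222 kPa.
Footing area = 6.636 m², so allowable column load = 67.222 × 6.636 = 446.08 kN.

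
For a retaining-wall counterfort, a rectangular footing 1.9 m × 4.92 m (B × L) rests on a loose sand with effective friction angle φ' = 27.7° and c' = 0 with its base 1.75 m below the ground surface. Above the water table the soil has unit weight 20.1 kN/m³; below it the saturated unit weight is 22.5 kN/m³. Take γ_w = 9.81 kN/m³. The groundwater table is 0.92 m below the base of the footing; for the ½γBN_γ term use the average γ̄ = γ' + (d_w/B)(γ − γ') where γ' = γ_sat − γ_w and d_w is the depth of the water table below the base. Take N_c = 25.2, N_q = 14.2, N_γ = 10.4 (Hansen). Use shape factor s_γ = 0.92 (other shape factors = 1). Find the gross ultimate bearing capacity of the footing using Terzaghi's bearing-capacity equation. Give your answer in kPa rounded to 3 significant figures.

q_ult ≈ 647 kPa

Effective surcharge at the founding depth q = γ·D_f = 20.1 × 1.75 = 35.175 kPa.
With d_w = 0.92 m < B, γ̄ = 12.69 + (0.92/1.9) × (20.1 − 12.69) = 16.278 kN/m³.
q_ult = q·N_q + 0.5·γ·B·N_γ·s_γ
     = 35.175 × 14.2 + 0.5 × 16.278 × 1.9 × 10.4 × 0.92
     = 499.49 + 147.96 = 647.45 kPa.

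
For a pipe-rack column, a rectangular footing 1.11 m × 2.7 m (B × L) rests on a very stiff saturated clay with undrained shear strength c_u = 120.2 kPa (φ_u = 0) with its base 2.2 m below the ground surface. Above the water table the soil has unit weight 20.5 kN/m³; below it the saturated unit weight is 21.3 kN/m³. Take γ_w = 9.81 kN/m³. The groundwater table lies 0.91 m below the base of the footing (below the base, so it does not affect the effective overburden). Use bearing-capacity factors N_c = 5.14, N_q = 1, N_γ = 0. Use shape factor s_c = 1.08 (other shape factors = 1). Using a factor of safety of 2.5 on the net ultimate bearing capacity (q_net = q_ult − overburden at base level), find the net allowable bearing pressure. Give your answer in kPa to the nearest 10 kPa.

q_all(net) ≈ 270 kPa

Overburden at base level: q = 20.5 × 2.2 = 45.1 kPa.
Cohesion term c·N_c·s_c = 120.2 × 5.14 × 1.08 = 667.25 kPa; surcharge term q·N_q = 45.1 × 1 = 45.1 kPa.
q_ult = 667.25 + 45.1 = 712.35 kPa.
q_net = 712.35 − 45.1 = 667.25 kPa.
q_all(net) = 667.25 / 2.5 = 266.9 kPa.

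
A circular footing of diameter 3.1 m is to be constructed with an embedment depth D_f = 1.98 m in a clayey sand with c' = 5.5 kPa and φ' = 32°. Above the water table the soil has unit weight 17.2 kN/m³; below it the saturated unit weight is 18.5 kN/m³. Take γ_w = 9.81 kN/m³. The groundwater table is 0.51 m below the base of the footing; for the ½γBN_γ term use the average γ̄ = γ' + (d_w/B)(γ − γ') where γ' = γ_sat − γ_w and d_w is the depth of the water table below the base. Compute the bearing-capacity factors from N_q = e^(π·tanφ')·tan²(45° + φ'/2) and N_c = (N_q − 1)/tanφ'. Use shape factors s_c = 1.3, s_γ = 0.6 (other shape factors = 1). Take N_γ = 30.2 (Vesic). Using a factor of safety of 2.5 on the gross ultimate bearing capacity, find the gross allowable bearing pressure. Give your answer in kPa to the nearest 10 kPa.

N_q = e^(π·tan32°)·tan²(61°) = 23.18; N_c = (N_q − 1)/tanφ' = 35.49.
q = γ·D_f = 17.2 × 1.98 = 34.056 kPa.
γ' = 8.69 kN/m³; averaging over the depth B below the base, γ̄ = γ' + (d_w/B)(γ − γ') = 10.09 kN/m³.
c·N_c·s_c = 5.5 × 35.49 × 1.3 = 253.76 kPa
q·N_q = 34.056 × 23.177 = 789.31 kPa
0.5·γ·B·N_γ·s_γ = 0.5 × 10.09 × 3.1 × 30.2 × 0.6 = 283.39 kPa
q_ult = 253.76 + 789.31 + 283.39 = 1326.5 kPa.
q_all = 1326.5 / 2.5 = 530.58 kPa.

q_all ≈ 530 kPa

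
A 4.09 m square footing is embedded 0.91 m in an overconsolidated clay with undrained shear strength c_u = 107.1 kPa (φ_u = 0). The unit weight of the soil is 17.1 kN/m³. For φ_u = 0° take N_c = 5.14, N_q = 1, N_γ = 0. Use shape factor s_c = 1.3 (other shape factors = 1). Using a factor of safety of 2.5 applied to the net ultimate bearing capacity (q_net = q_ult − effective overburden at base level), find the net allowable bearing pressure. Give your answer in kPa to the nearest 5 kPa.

q_all(net) ≈ 285 kPa

q = γ·D_f = 17.1 × 0.91 = 15.561 kPa.
c·N_c·s_c = 107.1 × 5.14 × 1.3 = 715.64 kPa
q·N_q = 15.561 × 1 = 15.561 kPa
q_ult = 715.64 + 15.561 = 731.2 kPa.
Net ultimate: q_net = 731.2 − 15.561 = 715.64 kPa.
q_all(net) = 715.64 / 2.5 = 286.26 kPa.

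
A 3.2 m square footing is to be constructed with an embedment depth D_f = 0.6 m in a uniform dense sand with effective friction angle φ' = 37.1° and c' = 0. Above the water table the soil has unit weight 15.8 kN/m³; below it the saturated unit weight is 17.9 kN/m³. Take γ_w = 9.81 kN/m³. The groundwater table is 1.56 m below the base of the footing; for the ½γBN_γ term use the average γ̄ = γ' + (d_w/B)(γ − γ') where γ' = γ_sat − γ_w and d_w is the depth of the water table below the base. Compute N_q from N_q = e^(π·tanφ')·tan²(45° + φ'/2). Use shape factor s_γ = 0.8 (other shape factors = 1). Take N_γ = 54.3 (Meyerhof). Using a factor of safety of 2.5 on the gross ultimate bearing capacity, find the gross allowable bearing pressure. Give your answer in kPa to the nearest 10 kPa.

N_q = e^(π·tan37.1°)·tan²(63.55°) = 43.48.
Overburden at base level: q = 15.8 × 0.6 = 9.48 kPa.
The water table is 1.56 m below the base (< B = 3.2 m), so the ½γBN_γ term uses γ̄ = γ' + (d_w/B)(γ − γ') = 8.09 + (1.56/3.2)(15.8 − 8.09) = 11.849 kN/m³.
Surcharge term q·N_q = 9.48 × 43.481 = 412.2 kPa; self-weight term 0.5·γ·B·N_γ·s_γ = 0.5 × 11.849 × 3.2 × 54.3 × 0.8 = 823.53 kPa.
q_ult = 412.2 + 823.53 = 1235.7 kPa.
q_all = 1235.7 / 2.5 = 494.29 kPa.

q_all ≈ 490 kPa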